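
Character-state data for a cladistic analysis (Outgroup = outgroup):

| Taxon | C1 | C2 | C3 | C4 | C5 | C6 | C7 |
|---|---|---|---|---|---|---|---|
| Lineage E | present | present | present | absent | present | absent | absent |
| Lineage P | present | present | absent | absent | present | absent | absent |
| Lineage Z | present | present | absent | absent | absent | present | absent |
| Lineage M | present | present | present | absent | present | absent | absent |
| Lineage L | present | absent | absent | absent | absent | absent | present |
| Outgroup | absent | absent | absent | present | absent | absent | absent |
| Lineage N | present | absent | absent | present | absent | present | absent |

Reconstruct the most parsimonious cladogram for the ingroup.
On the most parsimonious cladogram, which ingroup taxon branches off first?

Lineage N

Character polarity is set by the outgroup: the derived state is whichever differs from the outgroup's state, so for C4 the derived state is 'absent', and for the remaining characters it is 'present'.
All ingroup taxa share the derived state 'present' for C1; it defines the ingroup but does not resolve relationships within it.
Only Lineage E, Lineage M, Lineage P, and Lineage Z show the derived state 'present' for C2, supporting them as a clade.
Only Lineage E and Lineage M show the derived state 'present' for C3, supporting them as a clade.
C4 (derived state 'absent') is shared by Lineage E, Lineage L, Lineage M, Lineage P, and Lineage Z — a synapomorphy uniting that clade.
C5 (derived state 'present') is shared by Lineage E, Lineage M, and Lineage P — a synapomorphy uniting that clade.
C6 groups Lineage N and Lineage Z, which is incompatible with the clades supported by the remaining characters; treating it as convergent (homoplasy) costs fewer steps than any alternative tree.
C7 (derived state 'present') is unique to Lineage L (autapomorphy; uninformative for grouping).
Most parsimonious ingroup topology: (((((Lineage E,Lineage M),Lineage P),Lineage Z),Lineage L),Lineage N).
Lineage N is sister to the clade containing all other ingroup taxa, so it is the earliest-diverging (most basal) ingroup lineage.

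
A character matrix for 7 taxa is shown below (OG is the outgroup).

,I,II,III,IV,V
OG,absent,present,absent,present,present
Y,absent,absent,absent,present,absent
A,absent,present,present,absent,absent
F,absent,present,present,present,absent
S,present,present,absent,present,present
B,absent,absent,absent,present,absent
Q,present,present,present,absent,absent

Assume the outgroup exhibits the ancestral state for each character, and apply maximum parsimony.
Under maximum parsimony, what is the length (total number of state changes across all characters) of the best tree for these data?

Character polarity is set by the outgroup: the derived state is whichever differs from the outgroup's state, so for II, IV, V the derived state is 'absent', and for the remaining characters it is 'present'.
I (state 'present') occurs in Q and S but conflicts with the nesting implied by the other characters — most parsimoniously interpreted as homoplasy.
II (derived state 'absent') is shared by B and Y — a synapomorphy uniting that clade.
III (derived state 'present') is shared by A, F, and Q — a synapomorphy uniting that clade.
Only A and Q show the derived state 'absent' for IV, supporting them as a clade.
V (derived state 'absent') is shared by A, B, F, Q, and Y — a synapomorphy uniting that clade.
Most parsimonious ingroup topology: (((Y,B),((A,Q),F)),S).
Changes per character on this tree: I: 2; II: 1; III: 1; IV: 1; V: 1.
Total = 6.

6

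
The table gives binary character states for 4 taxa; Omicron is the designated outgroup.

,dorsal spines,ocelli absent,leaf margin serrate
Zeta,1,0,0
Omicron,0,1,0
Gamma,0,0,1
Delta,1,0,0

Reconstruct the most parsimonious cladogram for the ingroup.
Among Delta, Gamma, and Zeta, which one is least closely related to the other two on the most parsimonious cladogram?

Character polarity is set by the outgroup: the derived state is whichever differs from the outgroup's state, so for ocelli absent the derived state is '0', and for the remaining characters it is '1'.
dorsal spines (derived state '1') is shared by Delta and Zeta — a synapomorphy uniting that clade.
ocelli absent (derived state '0') is shared by all ingroup taxa — unites the whole ingroup.
leaf margin serrate (derived state '1') is unique to Gamma (autapomorphy; uninformative for grouping).
Most parsimonious ingroup topology: ((Zeta,Delta),Gamma).
Delta and Zeta share a more recent common ancestor with each other than either does with Gamma, so Gamma is the least closely related of the three.

Gamma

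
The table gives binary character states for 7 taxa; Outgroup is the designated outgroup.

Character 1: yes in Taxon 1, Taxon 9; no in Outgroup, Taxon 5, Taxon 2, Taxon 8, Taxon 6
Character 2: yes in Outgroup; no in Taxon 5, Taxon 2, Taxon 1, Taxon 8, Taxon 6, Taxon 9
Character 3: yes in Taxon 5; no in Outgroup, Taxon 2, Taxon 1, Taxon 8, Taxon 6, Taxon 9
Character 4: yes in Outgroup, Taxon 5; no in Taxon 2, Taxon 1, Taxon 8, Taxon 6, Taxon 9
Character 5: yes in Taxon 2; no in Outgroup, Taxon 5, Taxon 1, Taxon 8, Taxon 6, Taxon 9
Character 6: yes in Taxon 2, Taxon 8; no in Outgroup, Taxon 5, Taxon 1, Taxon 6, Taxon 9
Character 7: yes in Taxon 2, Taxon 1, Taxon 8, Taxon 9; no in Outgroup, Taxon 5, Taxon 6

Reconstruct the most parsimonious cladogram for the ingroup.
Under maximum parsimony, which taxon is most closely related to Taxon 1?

Taxon 9

Character polarity is set by the outgroup: the derived state is whichever differs from the outgroup's state, so for Character 2, Character 4 the derived state is 'no', and for the remaining characters it is 'yes'.
Character 1: derived state 'yes' in Taxon 1 and Taxon 9 only — synapomorphy for {Taxon 1, Taxon 9}.
All ingroup taxa share the derived state 'no' for Character 2; it defines the ingroup but does not resolve relationships within it.
Character 3: derived state 'yes' in Taxon 5 only — an autapomorphy, so it tells us nothing about relationships among taxa.
Only Taxon 1, Taxon 2, Taxon 6, Taxon 8, and Taxon 9 show the derived state 'no' for Character 4, supporting them as a clade.
Character 5: derived state 'yes' in Taxon 2 only — an autapomorphy, so it tells us nothing about relationships among taxa.
Character 6: derived state 'yes' in Taxon 2 and Taxon 8 only — synapomorphy for {Taxon 2, Taxon 8}.
Only Taxon 1, Taxon 2, Taxon 8, and Taxon 9 show the derived state 'yes' for Character 7, supporting them as a clade.
Most parsimonious ingroup topology: (Taxon 5,(((Taxon 2,Taxon 8),(Taxon 1,Taxon 9)),Taxon 6)).
Taxon 1 and Taxon 9 form a cherry on this tree, so they are sister taxa.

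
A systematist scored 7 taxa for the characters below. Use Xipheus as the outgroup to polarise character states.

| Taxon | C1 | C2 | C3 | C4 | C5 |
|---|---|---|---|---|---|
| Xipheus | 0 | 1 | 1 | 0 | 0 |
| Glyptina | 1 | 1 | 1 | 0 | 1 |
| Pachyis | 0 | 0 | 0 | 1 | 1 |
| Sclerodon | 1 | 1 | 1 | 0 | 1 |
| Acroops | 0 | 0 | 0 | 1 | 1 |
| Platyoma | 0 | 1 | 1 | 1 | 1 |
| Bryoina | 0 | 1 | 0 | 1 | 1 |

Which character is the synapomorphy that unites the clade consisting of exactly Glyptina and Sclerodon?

Character polarity is set by the outgroup: the derived state is whichever differs from the outgroup's state, so for C2, C3 the derived state is '0', and for the remaining characters it is '1'.
Only Glyptina and Sclerodon show the derived state '1' for C1, supporting them as a clade.
C2: derived state '0' in Acroops and Pachyis only — synapomorphy for {Acroops, Pachyis}.
C3 (derived state '0') is shared by Acroops, Bryoina, and Pachyis — a synapomorphy uniting that clade.
Only Acroops, Bryoina, Pachyis, and Platyoma show the derived state '1' for C4, supporting them as a clade.
C5 (derived state '1') is shared by all ingroup taxa — unites the whole ingroup.
Most parsimonious ingroup topology: ((Glyptina,Sclerodon),(((Pachyis,Acroops),Bryoina),Platyoma)).
The clade {Glyptina, Sclerodon} is supported by C1: its derived state '1' occurs in exactly those taxa and in no other taxon (including the outgroup).

C1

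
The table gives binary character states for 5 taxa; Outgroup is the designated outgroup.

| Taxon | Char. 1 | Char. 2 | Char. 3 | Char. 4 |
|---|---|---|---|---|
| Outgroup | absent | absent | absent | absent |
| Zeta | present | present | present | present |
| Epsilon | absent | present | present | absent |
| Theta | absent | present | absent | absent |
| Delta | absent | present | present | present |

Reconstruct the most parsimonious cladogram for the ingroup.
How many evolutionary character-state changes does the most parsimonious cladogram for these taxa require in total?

4

The outgroup has state 'absent' for every character, so 'present' is the derived state throughout.
Char. 1: derived state 'present' in Zeta only — an autapomorphy, so it tells us nothing about relationships among taxa.
All ingroup taxa share the derived state 'present' for Char. 2; it defines the ingroup but does not resolve relationships within it.
Char. 3: derived state 'present' in Delta, Epsilon, and Zeta only — synapomorphy for {Delta, Epsilon, Zeta}.
Char. 4 (derived state 'present') is shared by Delta and Zeta — a synapomorphy uniting that clade.
Most parsimonious ingroup topology: (((Zeta,Delta),Epsilon),Theta).
Changes per character on this tree: Char. 1: 1; Char. 2: 1; Char. 3: 1; Char. 4: 1.
Total = 4.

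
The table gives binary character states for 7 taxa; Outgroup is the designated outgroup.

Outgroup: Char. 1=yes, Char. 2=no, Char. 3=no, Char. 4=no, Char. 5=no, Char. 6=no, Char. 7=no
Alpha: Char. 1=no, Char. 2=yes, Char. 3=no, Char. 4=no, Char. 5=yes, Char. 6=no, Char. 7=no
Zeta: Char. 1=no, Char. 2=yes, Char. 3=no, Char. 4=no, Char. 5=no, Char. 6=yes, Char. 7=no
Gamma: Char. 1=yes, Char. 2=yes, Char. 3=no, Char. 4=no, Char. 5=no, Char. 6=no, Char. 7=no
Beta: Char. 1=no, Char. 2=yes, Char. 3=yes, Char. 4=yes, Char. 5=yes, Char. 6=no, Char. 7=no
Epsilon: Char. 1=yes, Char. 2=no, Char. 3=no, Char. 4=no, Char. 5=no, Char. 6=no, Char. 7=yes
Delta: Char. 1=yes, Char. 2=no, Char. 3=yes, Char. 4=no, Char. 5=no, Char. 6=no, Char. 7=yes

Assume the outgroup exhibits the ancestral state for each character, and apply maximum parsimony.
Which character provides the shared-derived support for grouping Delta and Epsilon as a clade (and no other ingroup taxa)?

Character polarity is set by the outgroup: the derived state is whichever differs from the outgroup's state, so for Char. 1 the derived state is 'no', and for the remaining characters it is 'yes'.
Char. 1: derived state 'no' in Alpha, Beta, and Zeta only — synapomorphy for {Alpha, Beta, Zeta}.
Char. 2 (derived state 'yes') is shared by Alpha, Beta, Gamma, and Zeta — a synapomorphy uniting that clade.
Char. 3 (state 'yes') occurs in Beta and Delta but conflicts with the nesting implied by the other characters — most parsimoniously interpreted as homoplasy.
Char. 4 (derived state 'yes') is unique to Beta (autapomorphy; uninformative for grouping).
Char. 5: derived state 'yes' in Alpha and Beta only — synapomorphy for {Alpha, Beta}.
Char. 6: derived state 'yes' in Zeta only — an autapomorphy, so it tells us nothing about relationships among taxa.
Char. 7 (derived state 'yes') is shared by Delta and Epsilon — a synapomorphy uniting that clade.
Most parsimonious ingroup topology: ((((Alpha,Beta),Zeta),Gamma),(Epsilon,Delta)).
The clade {Delta, Epsilon} is supported by Char. 7: its derived state 'yes' occurs in exactly those taxa and in no other taxon (including the outgroup).

Char. 7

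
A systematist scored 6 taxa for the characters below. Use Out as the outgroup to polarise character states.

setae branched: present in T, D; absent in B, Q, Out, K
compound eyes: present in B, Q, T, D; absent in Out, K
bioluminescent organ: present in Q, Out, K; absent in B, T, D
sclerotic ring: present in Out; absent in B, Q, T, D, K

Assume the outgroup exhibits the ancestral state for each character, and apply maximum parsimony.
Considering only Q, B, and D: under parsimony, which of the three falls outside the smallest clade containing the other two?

Character polarity is set by the outgroup: the derived state is whichever differs from the outgroup's state, so for bioluminescent organ, sclerotic ring the derived state is 'absent', and for the remaining characters it is 'present'.
Only D and T show the derived state 'present' for setae branched, supporting them as a clade.
Only B, D, Q, and T show the derived state 'present' for compound eyes, supporting them as a clade.
Only B, D, and T show the derived state 'absent' for bioluminescent organ, supporting them as a clade.
sclerotic ring (derived state 'absent') is shared by all ingroup taxa — unites the whole ingroup.
Most parsimonious ingroup topology: ((Q,((D,T),B)),K).
D and B share a more recent common ancestor with each other than either does with Q, so Q is the least closely related of the three.

Q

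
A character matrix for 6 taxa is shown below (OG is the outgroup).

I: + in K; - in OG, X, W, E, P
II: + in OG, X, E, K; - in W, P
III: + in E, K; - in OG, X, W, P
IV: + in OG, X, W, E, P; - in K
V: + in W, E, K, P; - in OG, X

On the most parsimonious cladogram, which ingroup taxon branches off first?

Character polarity is set by the outgroup: the derived state is whichever differs from the outgroup's state, so for II, IV the derived state is '-', and for the remaining characters it is '+'.
I: derived state '+' in K only — an autapomorphy, so it tells us nothing about relationships among taxa.
II (derived state '-') is shared by P and W — a synapomorphy uniting that clade.
III: derived state '+' in E and K only — synapomorphy for {E, K}.
IV (derived state '-') is unique to K (autapomorphy; uninformative for grouping).
V: derived state '+' in E, K, P, and W only — synapomorphy for {E, K, P, W}.
Most parsimonious ingroup topology: (X,((W,P),(E,K))).
X is sister to the clade containing all other ingroup taxa, so it is the earliest-diverging (most basal) ingroup lineage.

X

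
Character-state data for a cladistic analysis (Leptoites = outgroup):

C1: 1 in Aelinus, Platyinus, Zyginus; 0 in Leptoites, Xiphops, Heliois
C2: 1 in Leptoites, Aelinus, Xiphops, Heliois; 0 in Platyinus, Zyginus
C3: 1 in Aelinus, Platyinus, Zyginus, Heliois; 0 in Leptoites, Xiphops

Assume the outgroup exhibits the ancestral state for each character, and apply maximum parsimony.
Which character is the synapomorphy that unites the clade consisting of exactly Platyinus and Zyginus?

Character polarity is set by the outgroup: the derived state is whichever differs from the outgroup's state, so for C2 the derived state is '0', and for the remaining characters it is '1'.
C1: derived state '1' in Aelinus, Platyinus, and Zyginus only — synapomorphy for {Aelinus, Platyinus, Zyginus}.
C2: derived state '0' in Platyinus and Zyginus only — synapomorphy for {Platyinus, Zyginus}.
Only Aelinus, Heliois, Platyinus, and Zyginus show the derived state '1' for C3, supporting them as a clade.
Most parsimonious ingroup topology: (((Aelinus,(Platyinus,Zyginus)),Heliois),Xiphops).
The clade {Platyinus, Zyginus} is supported by C2: its derived state '0' occurs in exactly those taxa and in no other taxon (including the outgroup).

C2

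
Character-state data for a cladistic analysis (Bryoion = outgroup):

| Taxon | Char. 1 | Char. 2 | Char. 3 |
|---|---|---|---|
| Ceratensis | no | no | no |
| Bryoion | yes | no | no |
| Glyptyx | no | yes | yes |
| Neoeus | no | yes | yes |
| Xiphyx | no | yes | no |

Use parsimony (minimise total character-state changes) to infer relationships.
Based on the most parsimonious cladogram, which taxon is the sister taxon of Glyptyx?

Neoeus

Character polarity is set by the outgroup: the derived state is whichever differs from the outgroup's state, so for Char. 1 the derived state is 'no', and for the remaining characters it is 'yes'.
All ingroup taxa share the derived state 'no' for Char. 1; it defines the ingroup but does not resolve relationships within it.
Char. 2: derived state 'yes' in Glyptyx, Neoeus, and Xiphyx only — synapomorphy for {Glyptyx, Neoeus, Xiphyx}.
Char. 3: derived state 'yes' in Glyptyx and Neoeus only — synapomorphy for {Glyptyx, Neoeus}.
Most parsimonious ingroup topology: (((Glyptyx,Neoeus),Xiphyx),Ceratensis).
Glyptyx and Neoeus form a cherry on this tree, so they are sister taxa.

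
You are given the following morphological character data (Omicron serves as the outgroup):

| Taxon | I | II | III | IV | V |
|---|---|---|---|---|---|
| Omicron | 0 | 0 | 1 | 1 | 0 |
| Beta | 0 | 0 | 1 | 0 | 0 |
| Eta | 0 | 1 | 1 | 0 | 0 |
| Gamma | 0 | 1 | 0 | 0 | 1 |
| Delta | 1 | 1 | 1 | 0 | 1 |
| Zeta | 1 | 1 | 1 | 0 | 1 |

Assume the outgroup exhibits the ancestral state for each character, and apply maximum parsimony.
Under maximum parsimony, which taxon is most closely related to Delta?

Character polarity is set by the outgroup: the derived state is whichever differs from the outgroup's state, so for III, IV the derived state is '0', and for the remaining characters it is '1'.
Only Delta and Zeta show the derived state '1' for I, supporting them as a clade.
II: derived state '1' in Delta, Eta, Gamma, and Zeta only — synapomorphy for {Delta, Eta, Gamma, Zeta}.
III (derived state '0') is unique to Gamma (autapomorphy; uninformative for grouping).
All ingroup taxa share the derived state '0' for IV; it defines the ingroup but does not resolve relationships within it.
V: derived state '1' in Delta, Gamma, and Zeta only — synapomorphy for {Delta, Gamma, Zeta}.
Most parsimonious ingroup topology: (Beta,(Eta,(Gamma,(Delta,Zeta)))).
Delta and Zeta form a cherry on this tree, so they are sister taxa.

Zeta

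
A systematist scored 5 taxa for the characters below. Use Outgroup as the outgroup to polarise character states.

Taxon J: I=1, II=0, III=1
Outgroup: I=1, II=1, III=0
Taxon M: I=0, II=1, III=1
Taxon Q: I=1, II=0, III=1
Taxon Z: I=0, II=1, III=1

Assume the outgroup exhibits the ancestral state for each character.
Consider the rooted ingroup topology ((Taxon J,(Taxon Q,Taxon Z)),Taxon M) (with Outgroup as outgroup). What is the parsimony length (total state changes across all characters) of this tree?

5

Map each character onto ((Taxon J,(Taxon Q,Taxon Z)),Taxon M) (rooted by Outgroup) and count the minimum state changes it requires (Fitch parsimony):
I: 2; II: 2; III: 1.
Total tree length = 5.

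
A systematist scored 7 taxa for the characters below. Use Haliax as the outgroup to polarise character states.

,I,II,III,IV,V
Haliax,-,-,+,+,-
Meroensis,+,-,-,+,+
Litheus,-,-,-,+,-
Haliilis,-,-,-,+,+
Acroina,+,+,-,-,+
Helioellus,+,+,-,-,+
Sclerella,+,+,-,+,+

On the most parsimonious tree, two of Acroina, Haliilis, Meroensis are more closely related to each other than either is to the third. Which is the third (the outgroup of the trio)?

Haliilis

Character polarity is set by the outgroup: the derived state is whichever differs from the outgroup's state, so for III, IV the derived state is '-', and for the remaining characters it is '+'.
Only Acroina, Helioellus, Meroensis, and Sclerella show the derived state '+' for I, supporting them as a clade.
II: derived state '+' in Acroina, Helioellus, and Sclerella only — synapomorphy for {Acroina, Helioellus, Sclerella}.
All ingroup taxa share the derived state '-' for III; it defines the ingroup but does not resolve relationships within it.
IV: derived state '-' in Acroina and Helioellus only — synapomorphy for {Acroina, Helioellus}.
Only Acroina, Haliilis, Helioellus, Meroensis, and Sclerella show the derived state '+' for V, supporting them as a clade.
Most parsimonious ingroup topology: (((Meroensis,((Acroina,Helioellus),Sclerella)),Haliilis),Litheus).
Acroina and Meroensis share a more recent common ancestor with each other than either does with Haliilis, so Haliilis is the least closely related of the three.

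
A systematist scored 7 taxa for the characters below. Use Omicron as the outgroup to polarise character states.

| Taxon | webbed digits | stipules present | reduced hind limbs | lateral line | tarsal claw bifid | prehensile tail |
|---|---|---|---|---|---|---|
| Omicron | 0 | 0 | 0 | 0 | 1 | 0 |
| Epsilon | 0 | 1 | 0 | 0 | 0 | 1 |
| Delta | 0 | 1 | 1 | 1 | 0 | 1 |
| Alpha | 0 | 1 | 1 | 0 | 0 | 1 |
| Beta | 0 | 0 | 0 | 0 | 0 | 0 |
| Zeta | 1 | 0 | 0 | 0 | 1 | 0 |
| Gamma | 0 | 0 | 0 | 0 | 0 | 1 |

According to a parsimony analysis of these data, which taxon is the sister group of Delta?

Alpha

Character polarity is set by the outgroup: the derived state is whichever differs from the outgroup's state, so for tarsal claw bifid the derived state is '0', and for the remaining characters it is '1'.
webbed digits (derived state '1') is unique to Zeta (autapomorphy; uninformative for grouping).
stipules present (derived state '1') is shared by Alpha, Delta, and Epsilon — a synapomorphy uniting that clade.
reduced hind limbs: derived state '1' in Alpha and Delta only — synapomorphy for {Alpha, Delta}.
lateral line (derived state '1') is unique to Delta (autapomorphy; uninformative for grouping).
Only Alpha, Beta, Delta, Epsilon, and Gamma show the derived state '0' for tarsal claw bifid, supporting them as a clade.
Only Alpha, Delta, Epsilon, and Gamma show the derived state '1' for prehensile tail, supporting them as a clade.
Most parsimonious ingroup topology: ((((Epsilon,(Delta,Alpha)),Gamma),Beta),Zeta).
Delta and Alpha form a cherry on this tree, so they are sister taxa.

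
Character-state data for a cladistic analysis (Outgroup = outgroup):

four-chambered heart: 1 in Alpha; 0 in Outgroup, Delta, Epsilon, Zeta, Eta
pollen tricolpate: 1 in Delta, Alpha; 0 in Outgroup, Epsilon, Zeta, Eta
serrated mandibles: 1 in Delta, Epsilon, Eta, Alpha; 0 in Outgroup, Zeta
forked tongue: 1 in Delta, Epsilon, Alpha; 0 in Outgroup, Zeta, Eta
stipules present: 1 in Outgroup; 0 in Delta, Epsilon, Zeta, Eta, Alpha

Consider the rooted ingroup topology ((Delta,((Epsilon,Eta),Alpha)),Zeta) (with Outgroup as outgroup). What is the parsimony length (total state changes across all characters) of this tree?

7

Map each character onto ((Delta,((Epsilon,Eta),Alpha)),Zeta) (rooted by Outgroup) and count the minimum state changes it requires (Fitch parsimony):
four-chambered heart: 1; pollen tricolpate: 2; serrated mandibles: 1; forked tongue: 2; stipules present: 1.
Total tree length = 7.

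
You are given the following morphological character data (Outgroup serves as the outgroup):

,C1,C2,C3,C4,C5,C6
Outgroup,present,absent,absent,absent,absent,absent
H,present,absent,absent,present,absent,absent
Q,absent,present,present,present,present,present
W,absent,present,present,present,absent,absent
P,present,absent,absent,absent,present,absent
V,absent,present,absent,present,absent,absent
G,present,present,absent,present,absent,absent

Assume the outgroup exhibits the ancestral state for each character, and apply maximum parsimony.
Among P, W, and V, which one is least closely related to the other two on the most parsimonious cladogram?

Character polarity is set by the outgroup: the derived state is whichever differs from the outgroup's state, so for C1 the derived state is 'absent', and for the remaining characters it is 'present'.
C1: derived state 'absent' in Q, V, and W only — synapomorphy for {Q, V, W}.
C2 (derived state 'present') is shared by G, Q, V, and W — a synapomorphy uniting that clade.
C3: derived state 'present' in Q and W only — synapomorphy for {Q, W}.
Only G, H, Q, V, and W show the derived state 'present' for C4, supporting them as a clade.
C5 groups P and Q, which is incompatible with the clades supported by the remaining characters; treating it as convergent (homoplasy) costs fewer steps than any alternative tree.
C6: derived state 'present' in Q only — an autapomorphy, so it tells us nothing about relationships among taxa.
Most parsimonious ingroup topology: ((H,(((Q,W),V),G)),P).
W and V share a more recent common ancestor with each other than either does with P, so P is the least closely related of the three.

P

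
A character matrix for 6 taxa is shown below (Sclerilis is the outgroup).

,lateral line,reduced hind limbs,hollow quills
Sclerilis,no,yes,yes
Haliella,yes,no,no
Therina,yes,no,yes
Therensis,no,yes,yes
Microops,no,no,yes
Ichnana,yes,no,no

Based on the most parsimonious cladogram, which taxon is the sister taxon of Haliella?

Ichnana

Character polarity is set by the outgroup: the derived state is whichever differs from the outgroup's state, so for reduced hind limbs, hollow quills the derived state is 'no', and for the remaining characters it is 'yes'.
Only Haliella, Ichnana, and Therina show the derived state 'yes' for lateral line, supporting them as a clade.
Only Haliella, Ichnana, Microops, and Therina show the derived state 'no' for reduced hind limbs, supporting them as a clade.
hollow quills: derived state 'no' in Haliella and Ichnana only — synapomorphy for {Haliella, Ichnana}.
Most parsimonious ingroup topology: ((((Haliella,Ichnana),Therina),Microops),Therensis).
Haliella and Ichnana form a cherry on this tree, so they are sister taxa.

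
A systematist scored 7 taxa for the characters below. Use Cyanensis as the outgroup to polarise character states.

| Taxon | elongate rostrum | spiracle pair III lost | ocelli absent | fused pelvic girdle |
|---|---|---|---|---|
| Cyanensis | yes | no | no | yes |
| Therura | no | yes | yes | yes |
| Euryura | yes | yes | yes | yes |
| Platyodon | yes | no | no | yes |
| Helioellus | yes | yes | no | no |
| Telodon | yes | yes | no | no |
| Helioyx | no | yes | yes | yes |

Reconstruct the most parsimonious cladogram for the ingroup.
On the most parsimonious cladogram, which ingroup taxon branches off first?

Character polarity is set by the outgroup: the derived state is whichever differs from the outgroup's state, so for elongate rostrum, fused pelvic girdle the derived state is 'no', and for the remaining characters it is 'yes'.
Only Helioyx and Therura show the derived state 'no' for elongate rostrum, supporting them as a clade.
Only Euryura, Helioellus, Helioyx, Telodon, and Therura show the derived state 'yes' for spiracle pair III lost, supporting them as a clade.
ocelli absent (derived state 'yes') is shared by Euryura, Helioyx, and Therura — a synapomorphy uniting that clade.
fused pelvic girdle: derived state 'no' in Helioellus and Telodon only — synapomorphy for {Helioellus, Telodon}.
Most parsimonious ingroup topology: ((((Therura,Helioyx),Euryura),(Helioellus,Telodon)),Platyodon).
Platyodon is sister to the clade containing all other ingroup taxa, so it is the earliest-diverging (most basal) ingroup lineage.

Platyodon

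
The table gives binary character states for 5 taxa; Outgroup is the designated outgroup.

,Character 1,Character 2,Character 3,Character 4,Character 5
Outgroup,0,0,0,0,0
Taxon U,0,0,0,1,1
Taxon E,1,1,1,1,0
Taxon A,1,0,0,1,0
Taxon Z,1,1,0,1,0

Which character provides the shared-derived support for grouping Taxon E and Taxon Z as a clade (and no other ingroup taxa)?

The outgroup has state '0' for every character, so '1' is the derived state throughout.
Character 1: derived state '1' in Taxon A, Taxon E, and Taxon Z only — synapomorphy for {Taxon A, Taxon E, Taxon Z}.
Character 2: derived state '1' in Taxon E and Taxon Z only — synapomorphy for {Taxon E, Taxon Z}.
Character 3: derived state '1' in Taxon E only — an autapomorphy, so it tells us nothing about relationships among taxa.
All ingroup taxa share the derived state '1' for Character 4; it defines the ingroup but does not resolve relationships within it.
Character 5: derived state '1' in Taxon U only — an autapomorphy, so it tells us nothing about relationships among taxa.
Most parsimonious ingroup topology: (Taxon U,((Taxon E,Taxon Z),Taxon A)).
The clade {Taxon E, Taxon Z} is supported by Character 2: its derived state '1' occurs in exactly those taxa and in no other taxon (including the outgroup).

Character 2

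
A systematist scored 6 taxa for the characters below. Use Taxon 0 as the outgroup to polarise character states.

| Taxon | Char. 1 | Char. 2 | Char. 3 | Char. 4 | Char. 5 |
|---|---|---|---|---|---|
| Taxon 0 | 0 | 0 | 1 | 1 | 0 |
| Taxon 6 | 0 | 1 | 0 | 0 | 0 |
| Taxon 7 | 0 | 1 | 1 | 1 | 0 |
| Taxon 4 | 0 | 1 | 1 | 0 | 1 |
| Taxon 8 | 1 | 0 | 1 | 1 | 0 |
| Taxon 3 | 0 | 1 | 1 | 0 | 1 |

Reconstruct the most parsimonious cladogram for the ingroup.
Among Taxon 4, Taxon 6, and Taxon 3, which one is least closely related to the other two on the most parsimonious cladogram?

Taxon 6

Character polarity is set by the outgroup: the derived state is whichever differs from the outgroup's state, so for Char. 3, Char. 4 the derived state is '0', and for the remaining characters it is '1'.
Char. 1: derived state '1' in Taxon 8 only — an autapomorphy, so it tells us nothing about relationships among taxa.
Char. 2 (derived state '1') is shared by Taxon 3, Taxon 4, Taxon 6, and Taxon 7 — a synapomorphy uniting that clade.
Char. 3 (derived state '0') is unique to Taxon 6 (autapomorphy; uninformative for grouping).
Char. 4: derived state '0' in Taxon 3, Taxon 4, and Taxon 6 only — synapomorphy for {Taxon 3, Taxon 4, Taxon 6}.
Char. 5: derived state '1' in Taxon 3 and Taxon 4 only — synapomorphy for {Taxon 3, Taxon 4}.
Most parsimonious ingroup topology: (((Taxon 6,(Taxon 4,Taxon 3)),Taxon 7),Taxon 8).
Taxon 3 and Taxon 4 share a more recent common ancestor with each other than either does with Taxon 6, so Taxon 6 is the least closely related of the three.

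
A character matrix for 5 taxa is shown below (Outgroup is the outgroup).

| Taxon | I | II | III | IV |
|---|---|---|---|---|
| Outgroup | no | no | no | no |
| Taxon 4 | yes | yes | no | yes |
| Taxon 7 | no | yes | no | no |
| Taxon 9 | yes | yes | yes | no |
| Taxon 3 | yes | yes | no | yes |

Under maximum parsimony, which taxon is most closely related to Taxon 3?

Taxon 4

The outgroup has state 'no' for every character, so 'yes' is the derived state throughout.
Only Taxon 3, Taxon 4, and Taxon 9 show the derived state 'yes' for I, supporting them as a clade.
II (derived state 'yes') is shared by all ingroup taxa — unites the whole ingroup.
III (derived state 'yes') is unique to Taxon 9 (autapomorphy; uninformative for grouping).
IV: derived state 'yes' in Taxon 3 and Taxon 4 only — synapomorphy for {Taxon 3, Taxon 4}.
Most parsimonious ingroup topology: (((Taxon 4,Taxon 3),Taxon 9),Taxon 7).
Taxon 3 and Taxon 4 form a cherry on this tree, so they are sister taxa.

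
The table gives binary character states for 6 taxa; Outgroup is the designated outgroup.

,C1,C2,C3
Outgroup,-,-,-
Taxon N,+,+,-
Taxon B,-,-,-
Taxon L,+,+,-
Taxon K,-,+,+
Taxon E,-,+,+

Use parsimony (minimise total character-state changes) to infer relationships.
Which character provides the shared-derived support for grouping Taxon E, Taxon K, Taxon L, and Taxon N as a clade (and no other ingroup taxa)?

The outgroup has state '-' for every character, so '+' is the derived state throughout.
C1: derived state '+' in Taxon L and Taxon N only — synapomorphy for {Taxon L, Taxon N}.
C2: derived state '+' in Taxon E, Taxon K, Taxon L, and Taxon N only — synapomorphy for {Taxon E, Taxon K, Taxon L, Taxon N}.
Only Taxon E and Taxon K show the derived state '+' for C3, supporting them as a clade.
Most parsimonious ingroup topology: (((Taxon N,Taxon L),(Taxon K,Taxon E)),Taxon B).
The clade {Taxon E, Taxon K, Taxon L, Taxon N} is supported by C2: its derived state '+' occurs in exactly those taxa and in no other taxon (including the outgroup).

C2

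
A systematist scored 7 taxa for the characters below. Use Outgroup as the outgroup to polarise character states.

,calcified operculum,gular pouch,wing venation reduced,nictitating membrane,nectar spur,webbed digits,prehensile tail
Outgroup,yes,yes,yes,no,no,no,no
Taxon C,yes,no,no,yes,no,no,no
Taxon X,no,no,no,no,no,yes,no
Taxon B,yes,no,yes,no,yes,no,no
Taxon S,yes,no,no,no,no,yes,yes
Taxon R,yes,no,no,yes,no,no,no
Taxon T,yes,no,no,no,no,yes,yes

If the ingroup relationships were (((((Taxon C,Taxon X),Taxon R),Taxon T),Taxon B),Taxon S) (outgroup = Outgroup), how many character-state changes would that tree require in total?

Map each character onto (((((Taxon C,Taxon X),Taxon R),Taxon T),Taxon B),Taxon S) (rooted by Outgroup) and count the minimum state changes it requires (Fitch parsimony):
calcified operculum: 1; gular pouch: 1; wing venation reduced: 2; nictitating membrane: 2; nectar spur: 1; webbed digits: 3; prehensile tail: 2.
Total tree length = 12.

12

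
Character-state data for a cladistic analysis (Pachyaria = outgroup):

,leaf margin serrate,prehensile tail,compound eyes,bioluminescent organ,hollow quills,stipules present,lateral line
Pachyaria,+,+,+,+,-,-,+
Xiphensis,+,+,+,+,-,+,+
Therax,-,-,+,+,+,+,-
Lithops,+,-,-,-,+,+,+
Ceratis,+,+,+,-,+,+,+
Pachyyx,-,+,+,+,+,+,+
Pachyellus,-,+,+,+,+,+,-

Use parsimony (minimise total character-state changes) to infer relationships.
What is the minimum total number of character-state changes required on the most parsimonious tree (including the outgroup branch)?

Character polarity is set by the outgroup: the derived state is whichever differs from the outgroup's state, so for leaf margin serrate, prehensile tail, compound eyes, bioluminescent organ, lateral line the derived state is '-', and for the remaining characters it is '+'.
leaf margin serrate: derived state '-' in Pachyellus, Pachyyx, and Therax only — synapomorphy for {Pachyellus, Pachyyx, Therax}.
prehensile tail (state '-') occurs in Lithops and Therax but conflicts with the nesting implied by the other characters — most parsimoniously interpreted as homoplasy.
compound eyes (derived state '-') is unique to Lithops (autapomorphy; uninformative for grouping).
bioluminescent organ (derived state '-') is shared by Ceratis and Lithops — a synapomorphy uniting that clade.
hollow quills (derived state '+') is shared by Ceratis, Lithops, Pachyellus, Pachyyx, and Therax — a synapomorphy uniting that clade.
stipules present (derived state '+') is shared by all ingroup taxa — unites the whole ingroup.
lateral line: derived state '-' in Pachyellus and Therax only — synapomorphy for {Pachyellus, Therax}.
Most parsimonious ingroup topology: (Xiphensis,(((Therax,Pachyellus),Pachyyx),(Lithops,Ceratis))).
Changes per character on this tree: leaf margin serrate: 1; prehensile tail: 2; compound eyes: 1; bioluminescent organ: 1; hollow quills: 1; stipules present: 1; lateral line: 1.
Total = 8.

8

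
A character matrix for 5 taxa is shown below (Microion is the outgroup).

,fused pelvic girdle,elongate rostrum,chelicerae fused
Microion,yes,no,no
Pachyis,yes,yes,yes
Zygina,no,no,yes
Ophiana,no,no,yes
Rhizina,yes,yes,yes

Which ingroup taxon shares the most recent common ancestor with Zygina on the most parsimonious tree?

Ophiana

Character polarity is set by the outgroup: the derived state is whichever differs from the outgroup's state, so for fused pelvic girdle the derived state is 'no', and for the remaining characters it is 'yes'.
Only Ophiana and Zygina show the derived state 'no' for fused pelvic girdle, supporting them as a clade.
Only Pachyis and Rhizina show the derived state 'yes' for elongate rostrum, supporting them as a clade.
chelicerae fused (derived state 'yes') is shared by all ingroup taxa — unites the whole ingroup.
Most parsimonious ingroup topology: ((Pachyis,Rhizina),(Zygina,Ophiana)).
Zygina and Ophiana form a cherry on this tree, so they are sister taxa.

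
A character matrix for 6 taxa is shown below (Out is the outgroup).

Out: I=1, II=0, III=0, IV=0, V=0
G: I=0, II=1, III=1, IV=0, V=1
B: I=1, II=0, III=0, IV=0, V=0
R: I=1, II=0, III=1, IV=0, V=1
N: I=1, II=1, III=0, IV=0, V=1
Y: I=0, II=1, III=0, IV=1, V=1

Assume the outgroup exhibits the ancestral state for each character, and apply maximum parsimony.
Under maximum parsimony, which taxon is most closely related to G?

Character polarity is set by the outgroup: the derived state is whichever differs from the outgroup's state, so for I the derived state is '0', and for the remaining characters it is '1'.
Only G and Y show the derived state '0' for I, supporting them as a clade.
Only G, N, and Y show the derived state '1' for II, supporting them as a clade.
III (state '1') occurs in G and R but conflicts with the nesting implied by the other characters — most parsimoniously interpreted as homoplasy.
IV: derived state '1' in Y only — an autapomorphy, so it tells us nothing about relationships among taxa.
Only G, N, R, and Y show the derived state '1' for V, supporting them as a clade.
Most parsimonious ingroup topology: ((((G,Y),N),R),B).
G and Y form a cherry on this tree, so they are sister taxa.

Y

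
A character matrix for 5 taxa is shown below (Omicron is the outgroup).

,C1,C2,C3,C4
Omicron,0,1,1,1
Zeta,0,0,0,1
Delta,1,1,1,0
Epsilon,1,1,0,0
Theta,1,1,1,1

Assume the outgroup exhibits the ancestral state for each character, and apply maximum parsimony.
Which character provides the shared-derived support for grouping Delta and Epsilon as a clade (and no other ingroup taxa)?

Character polarity is set by the outgroup: the derived state is whichever differs from the outgroup's state, so for C2, C3, C4 the derived state is '0', and for the remaining characters it is '1'.
Only Delta, Epsilon, and Theta show the derived state '1' for C1, supporting them as a clade.
C2 (derived state '0') is unique to Zeta (autapomorphy; uninformative for grouping).
C3 (state '0') occurs in Epsilon and Zeta but conflicts with the nesting implied by the other characters — most parsimoniously interpreted as homoplasy.
C4: derived state '0' in Delta and Epsilon only — synapomorphy for {Delta, Epsilon}.
Most parsimonious ingroup topology: (Zeta,((Delta,Epsilon),Theta)).
The clade {Delta, Epsilon} is supported by C4: its derived state '0' occurs in exactly those taxa and in no other taxon (including the outgroup).

C4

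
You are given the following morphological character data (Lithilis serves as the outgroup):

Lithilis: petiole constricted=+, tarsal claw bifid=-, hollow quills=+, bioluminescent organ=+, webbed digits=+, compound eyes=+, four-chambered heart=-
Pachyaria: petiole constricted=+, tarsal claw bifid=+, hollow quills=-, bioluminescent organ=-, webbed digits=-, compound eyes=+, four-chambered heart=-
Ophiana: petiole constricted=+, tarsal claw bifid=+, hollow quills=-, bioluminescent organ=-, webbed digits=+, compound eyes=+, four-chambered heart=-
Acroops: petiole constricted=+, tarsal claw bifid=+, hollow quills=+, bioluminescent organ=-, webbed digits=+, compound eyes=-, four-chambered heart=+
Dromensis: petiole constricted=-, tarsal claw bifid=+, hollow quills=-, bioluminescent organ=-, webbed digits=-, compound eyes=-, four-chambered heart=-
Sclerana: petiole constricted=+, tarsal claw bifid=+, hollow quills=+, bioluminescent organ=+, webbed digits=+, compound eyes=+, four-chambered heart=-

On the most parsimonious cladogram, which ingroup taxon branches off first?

Character polarity is set by the outgroup: the derived state is whichever differs from the outgroup's state, so for petiole constricted, hollow quills, bioluminescent organ, webbed digits, compound eyes the derived state is '-', and for the remaining characters it is '+'.
petiole constricted (derived state '-') is unique to Dromensis (autapomorphy; uninformative for grouping).
tarsal claw bifid (derived state '+') is shared by all ingroup taxa — unites the whole ingroup.
hollow quills: derived state '-' in Dromensis, Ophiana, and Pachyaria only — synapomorphy for {Dromensis, Ophiana, Pachyaria}.
Only Acroops, Dromensis, Ophiana, and Pachyaria show the derived state '-' for bioluminescent organ, supporting them as a clade.
Only Dromensis and Pachyaria show the derived state '-' for webbed digits, supporting them as a clade.
compound eyes groups Acroops and Dromensis, which is incompatible with the clades supported by the remaining characters; treating it as convergent (homoplasy) costs fewer steps than any alternative tree.
four-chambered heart (derived state '+') is unique to Acroops (autapomorphy; uninformative for grouping).
Most parsimonious ingroup topology: ((((Pachyaria,Dromensis),Ophiana),Acroops),Sclerana).
Sclerana is sister to the clade containing all other ingroup taxa, so it is the earliest-diverging (most basal) ingroup lineage.

Sclerana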